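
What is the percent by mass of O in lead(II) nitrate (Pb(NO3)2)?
Mass of O in formula = 16.0 × 6 = 96 g/mol
Molar mass = 331.22 g/mol
% O = (96/331.22) × 100% = 28.98%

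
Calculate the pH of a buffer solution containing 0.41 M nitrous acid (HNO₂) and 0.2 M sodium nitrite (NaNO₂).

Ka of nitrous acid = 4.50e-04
pH = 3.04

pKa = -log(4.50e-04) = 3.35. pH = pKa + log([A⁻]/[HA]) = 3.35 + log(0.2/0.41)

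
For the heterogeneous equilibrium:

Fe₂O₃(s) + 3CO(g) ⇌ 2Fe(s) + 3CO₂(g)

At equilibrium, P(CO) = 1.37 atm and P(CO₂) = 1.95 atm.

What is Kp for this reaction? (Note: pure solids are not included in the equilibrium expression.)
K_p = 2.884

Solids (Fe₂O₃, Fe) are excluded.
Kp = P(CO₂)³/P(CO)³ = (1.95)³/(1.37)³ = 7.415/2.571 = 2.884.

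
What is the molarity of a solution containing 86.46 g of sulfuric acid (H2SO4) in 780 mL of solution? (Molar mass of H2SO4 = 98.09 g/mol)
Moles of H2SO4 = 86.46 g ÷ 98.09 g/mol = 0.881435 mol
Volume = 780 mL = 0.78 L
Molarity = 0.881435 mol ÷ 0.78 L = 1.13 M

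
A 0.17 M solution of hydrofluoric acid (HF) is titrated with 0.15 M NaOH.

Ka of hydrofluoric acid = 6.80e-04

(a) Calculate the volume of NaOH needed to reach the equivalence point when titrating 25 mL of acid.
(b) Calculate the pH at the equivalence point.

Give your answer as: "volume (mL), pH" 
V = 28.3 mL, pH = 8.03

(a) At equivalence: moles acid = moles base.
moles acid = 0.17 × 0.025 = 0.00425 mol; V_NaOH = 0.00425/0.15 = 0.02833 L = 28.3 mL.
(b) At equivalence, all acid → conjugate base A⁻ at [A⁻] = 0.00425/0.05333 = 0.07969 M.
Kb = Kw/Ka = 1.0e-14/6.80e-04 = 1.471e-11; [OH⁻] = √(Kb·[A⁻]) = 1.083e-06; pOH = 5.97; pH = 14 − pOH = 8.03.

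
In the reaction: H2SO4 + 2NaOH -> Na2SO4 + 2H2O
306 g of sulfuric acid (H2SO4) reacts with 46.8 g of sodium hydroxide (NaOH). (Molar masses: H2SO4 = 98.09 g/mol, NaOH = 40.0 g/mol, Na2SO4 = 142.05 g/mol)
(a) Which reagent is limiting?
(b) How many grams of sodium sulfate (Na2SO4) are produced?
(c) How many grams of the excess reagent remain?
(a) NaOH, (b) 83.1 g, (c) 248.6 g

Moles of H2SO4 = 306 g ÷ 98.09 g/mol = 3.11958 mol
Moles of NaOH = 46.8 g ÷ 40.0 g/mol = 1.17 mol
Moles ÷ coefficient: H2SO4: 3.11958/1 = 3.12, NaOH: 1.17/2 = 0.585
(a) NaOH has the smaller value, so NaOH is the limiting reagent.
(b) Moles of Na2SO4 = 1.17 mol NaOH × (1/2) = 0.585 mol; mass = 0.585 mol × 142.05 g/mol = 83.1 g
(c) H2SO4 consumed = 1.17 × (1/2) = 0.585 mol; remaining = 3.11958 − 0.585 = 2.53458 mol; mass = 2.53458 mol × 98.09 g/mol = 248.6 g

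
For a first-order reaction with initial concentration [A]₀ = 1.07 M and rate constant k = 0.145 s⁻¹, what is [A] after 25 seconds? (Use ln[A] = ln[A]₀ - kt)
0.0285 M

ln[A] = ln[A]₀ - k·t = ln(1.07) - (0.145)·(25) = 0.0677 - 3.6250 = -3.5573
[A] = e^(-3.5573) = 0.0285 M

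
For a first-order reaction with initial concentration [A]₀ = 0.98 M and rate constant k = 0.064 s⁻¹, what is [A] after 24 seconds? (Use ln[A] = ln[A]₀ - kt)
0.2109 M

ln[A] = ln[A]₀ - k·t = ln(0.98) - (0.064)·(24) = -0.0202 - 1.5360 = -1.5562
[A] = e^(-1.5562) = 0.2109 M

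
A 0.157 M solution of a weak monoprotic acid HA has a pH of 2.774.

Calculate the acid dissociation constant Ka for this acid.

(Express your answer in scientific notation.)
K_a = 1.82e-05

[H⁺] = 10^(−pH) = 10^(−2.774) = 1.683e-03 M. For HA ⇌ H⁺ + A⁻, Ka = x²/(C − x) = (1.683e-03)²/(0.157 − 1.683e-03) = 1.82e-05.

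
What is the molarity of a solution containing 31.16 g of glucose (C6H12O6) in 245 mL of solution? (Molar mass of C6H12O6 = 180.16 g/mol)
Moles of C6H12O6 = 31.16 g ÷ 180.16 g/mol = 0.172957 mol
Volume = 245 mL = 0.245 L
Molarity = 0.172957 mol ÷ 0.245 L = 0.7059 M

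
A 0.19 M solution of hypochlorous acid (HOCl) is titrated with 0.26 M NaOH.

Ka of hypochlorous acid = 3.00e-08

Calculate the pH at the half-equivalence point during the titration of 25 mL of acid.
pH = pKa = 7.52

At the half-equivalence point, [HA] = [A⁻], so by Henderson–Hasselbalch pH = pKa + log(1) = pKa.
pKa = −log(3.00e-08) = 7.52.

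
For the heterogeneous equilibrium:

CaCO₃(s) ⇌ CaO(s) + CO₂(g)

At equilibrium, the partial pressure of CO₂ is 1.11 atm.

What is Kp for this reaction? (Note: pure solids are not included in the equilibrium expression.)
K_p = 1.11

Solids (CaCO₃, CaO) have activity 1 and are excluded.
Kp = P(CO₂) = 1.11.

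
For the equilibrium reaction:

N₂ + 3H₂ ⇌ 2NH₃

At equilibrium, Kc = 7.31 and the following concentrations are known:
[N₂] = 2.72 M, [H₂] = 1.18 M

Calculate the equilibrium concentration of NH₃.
[NH₃] = 5.7157 M

Kc = ([NH₃]^2) / ([N₂] × [H₂]^3) = 7.31
[NH₃]^2 = Kc · (reactant terms)/(other product terms) = 7.31 · 4.469 / 1 = 32.669
[NH₃] = (32.669)^(1/2) = 5.7157 M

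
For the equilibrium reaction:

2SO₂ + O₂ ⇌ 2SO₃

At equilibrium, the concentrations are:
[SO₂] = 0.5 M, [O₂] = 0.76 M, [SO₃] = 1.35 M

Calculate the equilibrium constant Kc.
K_c = 9.5921

Kc = ([SO₃]^2) / ([SO₂]^2 × [O₂])
   = ((1.35)^2) / ((0.5)^2·(0.76))
   = 1.8225 / 0.19 = 9.5921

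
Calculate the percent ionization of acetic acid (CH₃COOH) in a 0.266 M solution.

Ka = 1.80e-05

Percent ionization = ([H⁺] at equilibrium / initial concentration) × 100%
Percent ionization = 0.819%

Let x = [H⁺]. Ka = x²/(C - x) ⇒ x² + (1.80e-05)x - (1.80e-05)(0.266) = 0. x = 2.1792e-03. Percent = (2.1792e-03/0.266) × 100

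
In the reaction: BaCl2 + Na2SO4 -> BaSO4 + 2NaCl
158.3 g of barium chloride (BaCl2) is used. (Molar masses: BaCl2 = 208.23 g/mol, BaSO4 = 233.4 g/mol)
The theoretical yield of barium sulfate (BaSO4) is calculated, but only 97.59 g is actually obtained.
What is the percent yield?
Moles of BaCl2 = 158.3 g ÷ 208.23 g/mol = 0.760217 mol
Mole ratio: 1 mol BaSO4 / 1 mol BaCl2
Moles of BaSO4 = 0.760217 × (1/1) = 0.760217 mol
Theoretical yield = 0.760217 mol × 233.4 g/mol = 177.43 g
Actual yield = 97.59 g
Percent yield = (97.59 / 177.43) × 100% = 55.0%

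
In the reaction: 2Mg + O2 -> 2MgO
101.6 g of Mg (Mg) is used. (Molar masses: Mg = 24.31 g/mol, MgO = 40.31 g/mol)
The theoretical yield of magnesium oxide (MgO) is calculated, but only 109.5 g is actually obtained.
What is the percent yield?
Moles of Mg = 101.6 g ÷ 24.31 g/mol = 4.17935 mol
Mole ratio: 2 mol MgO / 2 mol Mg
Moles of MgO = 4.17935 × (2/2) = 4.17935 mol
Theoretical yield = 4.17935 mol × 40.31 g/mol = 168.47 g
Actual yield = 109.5 g
Percent yield = (109.5 / 168.47) × 100% = 65.0%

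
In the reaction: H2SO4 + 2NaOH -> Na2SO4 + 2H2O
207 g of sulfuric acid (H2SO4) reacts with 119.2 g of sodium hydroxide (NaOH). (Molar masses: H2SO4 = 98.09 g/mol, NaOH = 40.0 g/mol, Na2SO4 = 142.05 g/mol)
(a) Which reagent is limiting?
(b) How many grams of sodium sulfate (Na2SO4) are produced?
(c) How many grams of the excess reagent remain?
(a) NaOH, (b) 211.7 g, (c) 60.85 g

Moles of H2SO4 = 207 g ÷ 98.09 g/mol = 2.11031 mol
Moles of NaOH = 119.2 g ÷ 40.0 g/mol = 2.98 mol
Moles ÷ coefficient: H2SO4: 2.11031/1 = 2.11, NaOH: 2.98/2 = 1.49
(a) NaOH has the smaller value, so NaOH is the limiting reagent.
(b) Moles of Na2SO4 = 2.98 mol NaOH × (1/2) = 1.49 mol; mass = 1.49 mol × 142.05 g/mol = 211.7 g
(c) H2SO4 consumed = 2.98 × (1/2) = 1.49 mol; remaining = 2.11031 − 1.49 = 0.620307 mol; mass = 0.620307 mol × 98.09 g/mol = 60.85 g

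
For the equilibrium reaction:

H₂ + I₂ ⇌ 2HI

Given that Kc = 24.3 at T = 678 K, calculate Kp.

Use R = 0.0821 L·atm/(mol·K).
K_p = 24.3000

Δn = (moles gaseous products) − (moles gaseous reactants) = 0
T = 678 K; RT = 0.0821 × 678 = 55.6638
Kp = Kc·(RT)^Δn = 24.3 × (55.6638)^0 = 24.3 × 1 = 24.3000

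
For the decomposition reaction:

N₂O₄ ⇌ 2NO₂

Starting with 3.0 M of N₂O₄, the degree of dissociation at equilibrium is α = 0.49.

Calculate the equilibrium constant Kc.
K_c = 5.6494

x = α·[A]₀ = 0.49 × 3.0 = 1.47 M dissociated.
At eq: [N₂O₄] = 3.0 − 1.47 = 1.53 M; [NO₂] = 2x = 2.94 M.
Kc = [NO₂]²/[N₂O₄] = (2.94)²/1.53 = 5.649.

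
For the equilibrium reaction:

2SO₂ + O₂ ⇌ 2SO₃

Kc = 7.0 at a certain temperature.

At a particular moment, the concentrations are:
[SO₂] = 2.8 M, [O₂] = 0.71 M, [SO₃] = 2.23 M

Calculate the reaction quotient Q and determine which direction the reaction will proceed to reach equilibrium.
Q = 0.893, Q < K, reaction proceeds forward (toward products)

Q = ([SO₃]^2) / ([SO₂]^2 × [O₂])
  = ((2.23)^2) / ((2.8)^2·(0.71)) = 4.9729/5.5664 = 0.8934
Since Q = 0.8934 < Kc = 7.0, the reaction proceeds forward (toward products) to reach equilibrium.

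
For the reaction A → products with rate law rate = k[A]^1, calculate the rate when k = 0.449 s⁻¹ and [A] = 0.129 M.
0.05792 M/s

rate = k·[A]^1 = 0.449·(0.129)^1 = 0.449·0.129 = 0.05792 M/s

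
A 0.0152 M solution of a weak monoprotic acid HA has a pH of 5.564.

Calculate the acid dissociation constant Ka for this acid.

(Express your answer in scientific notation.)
K_a = 4.90e-10

[H⁺] = 10^(−pH) = 10^(−5.564) = 2.729e-06 M. For HA ⇌ H⁺ + A⁻, Ka = x²/(C − x) = (2.729e-06)²/(0.0152 − 2.729e-06) = 4.90e-10.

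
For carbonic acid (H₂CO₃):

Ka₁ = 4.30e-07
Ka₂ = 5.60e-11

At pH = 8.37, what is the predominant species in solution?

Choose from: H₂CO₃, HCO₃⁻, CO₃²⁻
HCO₃⁻

pKa1 = 6.37, pKa2 = 10.25. Each pKa is the crossover between adjacent species; pH = 8.37 lies in the region where HCO₃⁻ predominates.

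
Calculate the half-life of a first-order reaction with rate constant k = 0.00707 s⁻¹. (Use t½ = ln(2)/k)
98.04 s

t½ = ln(2)/k = 0.6931/0.00707 = 98.04 s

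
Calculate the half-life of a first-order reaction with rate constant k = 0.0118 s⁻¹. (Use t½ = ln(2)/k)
58.74 s

t½ = ln(2)/k = 0.6931/0.0118 = 58.74 s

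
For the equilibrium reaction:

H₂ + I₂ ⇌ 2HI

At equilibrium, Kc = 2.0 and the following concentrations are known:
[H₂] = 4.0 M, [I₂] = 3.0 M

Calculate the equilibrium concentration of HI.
[HI] = 4.8990 M

Kc = ([HI]^2) / ([H₂] × [I₂]) = 2.0
[HI]^2 = Kc · (reactant terms)/(other product terms) = 2.0 · 12 / 1 = 24
[HI] = (24)^(1/2) = 4.8990 M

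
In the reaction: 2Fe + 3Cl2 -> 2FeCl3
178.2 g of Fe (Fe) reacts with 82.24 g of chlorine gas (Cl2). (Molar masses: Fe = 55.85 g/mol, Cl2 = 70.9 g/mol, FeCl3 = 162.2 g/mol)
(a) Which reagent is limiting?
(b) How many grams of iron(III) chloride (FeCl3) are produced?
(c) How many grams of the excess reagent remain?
(a) Cl2, (b) 125.4 g, (c) 135 g

Moles of Fe = 178.2 g ÷ 55.85 g/mol = 3.19069 mol
Moles of Cl2 = 82.24 g ÷ 70.9 g/mol = 1.15994 mol
Moles ÷ coefficient: Fe: 3.19069/2 = 1.595, Cl2: 1.15994/3 = 0.3866
(a) Cl2 has the smaller value, so Cl2 is the limiting reagent.
(b) Moles of FeCl3 = 1.15994 mol Cl2 × (2/3) = 0.773296 mol; mass = 0.773296 mol × 162.2 g/mol = 125.4 g
(c) Fe consumed = 1.15994 × (2/3) = 0.773296 mol; remaining = 3.19069 − 0.773296 = 2.41739 mol; mass = 2.41739 mol × 55.85 g/mol = 135 g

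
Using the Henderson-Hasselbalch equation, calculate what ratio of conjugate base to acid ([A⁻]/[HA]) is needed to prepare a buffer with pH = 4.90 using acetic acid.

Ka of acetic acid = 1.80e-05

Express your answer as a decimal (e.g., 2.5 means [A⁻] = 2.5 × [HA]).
[A⁻]/[HA] = 1.430

pKa = −log(1.80e-05) = 4.7447. pH = pKa + log([A⁻]/[HA]). 4.90 = 4.7447 + log(ratio). log(ratio) = 4.90 − 4.7447 = 0.1553. ratio = 10^(0.1553) = 1.430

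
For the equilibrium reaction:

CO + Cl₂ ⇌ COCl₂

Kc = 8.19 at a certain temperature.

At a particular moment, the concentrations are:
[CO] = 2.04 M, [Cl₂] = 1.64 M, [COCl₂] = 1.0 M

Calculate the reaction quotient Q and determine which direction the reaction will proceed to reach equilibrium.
Q = 0.299, Q < K, reaction proceeds forward (toward products)

Q = ([COCl₂]) / ([CO] × [Cl₂])
  = ((1.0)) / ((2.04)·(1.64)) = 1/3.3456 = 0.2989
Since Q = 0.2989 < Kc = 8.19, the reaction proceeds forward (toward products) to reach equilibrium.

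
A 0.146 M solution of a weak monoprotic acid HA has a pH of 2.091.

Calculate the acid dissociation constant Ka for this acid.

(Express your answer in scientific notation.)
K_a = 4.77e-04

[H⁺] = 10^(−pH) = 10^(−2.091) = 8.110e-03 M. For HA ⇌ H⁺ + A⁻, Ka = x²/(C − x) = (8.110e-03)²/(0.146 − 8.110e-03) = 4.77e-04.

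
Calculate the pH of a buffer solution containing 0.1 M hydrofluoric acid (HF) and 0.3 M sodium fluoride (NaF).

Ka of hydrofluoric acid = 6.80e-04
pH = 3.64

pKa = -log(6.80e-04) = 3.17. pH = pKa + log([A⁻]/[HA]) = 3.17 + log(0.3/0.1)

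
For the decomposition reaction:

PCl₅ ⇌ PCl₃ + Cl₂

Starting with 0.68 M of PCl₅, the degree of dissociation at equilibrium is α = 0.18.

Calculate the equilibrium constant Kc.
K_c = 0.0269

x = α·[A]₀ = 0.18 × 0.68 = 0.1224 M dissociated.
At eq: [PCl₅] = 0.68 − 0.1224 = 0.5576 M; [PCl₃] = [Cl₂] = x = 0.1224 M.
Kc = [PCl₃][Cl₂]/[PCl₅] = (0.1224)²/0.5576 = 0.02687.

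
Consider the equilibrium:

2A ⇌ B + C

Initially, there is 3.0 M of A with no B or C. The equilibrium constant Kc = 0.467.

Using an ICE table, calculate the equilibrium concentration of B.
[B] = 0.866 M

ICE: [A] = 3.0 − 2x, [B] = [C] = x.
Kc = x²/(3.0 − 2x)² = 0.467 ⇒ √Kc = x/(3.0 − 2x).
x = √0.467·3.0/(1 + 2√0.467) = 0.68337·3.0/2.3667 = 0.86622.
[B] = x = 0.866 M.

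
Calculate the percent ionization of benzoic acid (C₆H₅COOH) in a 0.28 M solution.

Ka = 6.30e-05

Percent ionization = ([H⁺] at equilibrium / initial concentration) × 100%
Percent ionization = 1.49%

Let x = [H⁺]. Ka = x²/(C - x) ⇒ x² + (6.30e-05)x - (6.30e-05)(0.28) = 0. x = 4.1686e-03. Percent = (4.1686e-03/0.28) × 100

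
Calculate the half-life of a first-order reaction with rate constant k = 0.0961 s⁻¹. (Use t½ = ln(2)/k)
7.21 s

t½ = ln(2)/k = 0.6931/0.0961 = 7.21 s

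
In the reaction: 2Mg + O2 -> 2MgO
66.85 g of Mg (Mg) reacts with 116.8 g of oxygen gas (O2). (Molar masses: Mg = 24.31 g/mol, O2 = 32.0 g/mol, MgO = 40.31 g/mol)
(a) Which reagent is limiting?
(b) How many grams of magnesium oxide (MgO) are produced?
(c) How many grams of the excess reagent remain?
(a) Mg, (b) 110.8 g, (c) 72.8 g

Moles of Mg = 66.85 g ÷ 24.31 g/mol = 2.7499 mol
Moles of O2 = 116.8 g ÷ 32.0 g/mol = 3.65 mol
Moles ÷ coefficient: Mg: 2.7499/2 = 1.375, O2: 3.65/1 = 3.65
(a) Mg has the smaller value, so Mg is the limiting reagent.
(b) Moles of MgO = 2.7499 mol Mg × (2/2) = 2.7499 mol; mass = 2.7499 mol × 40.31 g/mol = 110.8 g
(c) O2 consumed = 2.7499 × (1/2) = 1.37495 mol; remaining = 3.65 − 1.37495 = 2.27505 mol; mass = 2.27505 mol × 32.0 g/mol = 72.8 g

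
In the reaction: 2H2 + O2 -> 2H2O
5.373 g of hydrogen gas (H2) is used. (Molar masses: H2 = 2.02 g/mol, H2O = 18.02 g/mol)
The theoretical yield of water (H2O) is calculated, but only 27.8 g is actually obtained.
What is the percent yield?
Moles of H2 = 5.373 g ÷ 2.02 g/mol = 2.6599 mol
Mole ratio: 2 mol H2O / 2 mol H2
Moles of H2O = 2.6599 × (2/2) = 2.6599 mol
Theoretical yield = 2.6599 mol × 18.02 g/mol = 47.931 g
Actual yield = 27.8 g
Percent yield = (27.8 / 47.931) × 100% = 58.0%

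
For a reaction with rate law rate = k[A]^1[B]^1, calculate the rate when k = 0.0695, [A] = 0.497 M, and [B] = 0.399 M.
0.01378 M/s

rate = k·[A]^1·[B]^1 = 0.0695·(0.497)^1·(0.399)^1 = 0.0695·0.497·0.399 = 0.01378 M/s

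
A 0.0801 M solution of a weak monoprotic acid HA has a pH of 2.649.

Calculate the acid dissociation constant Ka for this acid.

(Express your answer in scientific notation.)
K_a = 6.47e-05

[H⁺] = 10^(−pH) = 10^(−2.649) = 2.244e-03 M. For HA ⇌ H⁺ + A⁻, Ka = x²/(C − x) = (2.244e-03)²/(0.0801 − 2.244e-03) = 6.47e-05.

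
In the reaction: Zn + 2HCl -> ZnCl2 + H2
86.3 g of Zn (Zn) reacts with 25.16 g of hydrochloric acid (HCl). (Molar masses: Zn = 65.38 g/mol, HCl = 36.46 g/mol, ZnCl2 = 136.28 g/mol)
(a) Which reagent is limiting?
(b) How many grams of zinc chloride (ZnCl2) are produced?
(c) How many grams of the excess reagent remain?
(a) HCl, (b) 47.02 g, (c) 63.74 g

Moles of Zn = 86.3 g ÷ 65.38 g/mol = 1.31998 mol
Moles of HCl = 25.16 g ÷ 36.46 g/mol = 0.690071 mol
Moles ÷ coefficient: Zn: 1.31998/1 = 1.32, HCl: 0.690071/2 = 0.345
(a) HCl has the smaller value, so HCl is the limiting reagent.
(b) Moles of ZnCl2 = 0.690071 mol HCl × (1/2) = 0.345036 mol; mass = 0.345036 mol × 136.28 g/mol = 47.02 g
(c) Zn consumed = 0.690071 × (1/2) = 0.345036 mol; remaining = 1.31998 − 0.345036 = 0.97494 mol; mass = 0.97494 mol × 65.38 g/mol = 63.74 g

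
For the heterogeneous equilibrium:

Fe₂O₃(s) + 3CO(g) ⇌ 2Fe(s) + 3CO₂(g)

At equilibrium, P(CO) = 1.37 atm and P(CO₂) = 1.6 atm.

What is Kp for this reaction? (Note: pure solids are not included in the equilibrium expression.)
K_p = 1.593

Solids (Fe₂O₃, Fe) are excluded.
Kp = P(CO₂)³/P(CO)³ = (1.6)³/(1.37)³ = 4.096/2.571 = 1.593.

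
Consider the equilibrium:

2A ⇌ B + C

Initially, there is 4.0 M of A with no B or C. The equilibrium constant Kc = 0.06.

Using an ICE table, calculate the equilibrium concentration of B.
[B] = 0.658 M

ICE: [A] = 4.0 − 2x, [B] = [C] = x.
Kc = x²/(4.0 − 2x)² = 0.06 ⇒ √Kc = x/(4.0 − 2x).
x = √0.06·4.0/(1 + 2√0.06) = 0.24495·4.0/1.4899 = 0.65763.
[B] = x = 0.658 M.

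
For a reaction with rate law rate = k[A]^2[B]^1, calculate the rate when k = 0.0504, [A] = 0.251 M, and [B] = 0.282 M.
0.0008954 M/s

rate = k·[A]^2·[B]^1 = 0.0504·(0.251)^2·(0.282)^1 = 0.0504·0.063001·0.282 = 0.0008954 M/s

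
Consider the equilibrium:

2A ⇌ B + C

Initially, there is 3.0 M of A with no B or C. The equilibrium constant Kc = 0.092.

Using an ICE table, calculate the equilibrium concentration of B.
[B] = 0.566 M

ICE: [A] = 3.0 − 2x, [B] = [C] = x.
Kc = x²/(3.0 − 2x)² = 0.092 ⇒ √Kc = x/(3.0 − 2x).
x = √0.092·3.0/(1 + 2√0.092) = 0.30332·3.0/1.6066 = 0.56637.
[B] = x = 0.566 M.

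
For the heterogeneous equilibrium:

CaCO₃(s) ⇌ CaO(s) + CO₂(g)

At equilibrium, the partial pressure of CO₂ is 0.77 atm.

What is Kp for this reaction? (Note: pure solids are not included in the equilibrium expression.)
K_p = 0.77

Solids (CaCO₃, CaO) have activity 1 and are excluded.
Kp = P(CO₂) = 0.77.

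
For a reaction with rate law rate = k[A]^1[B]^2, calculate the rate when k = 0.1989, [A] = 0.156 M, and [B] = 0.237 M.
0.001743 M/s

rate = k·[A]^1·[B]^2 = 0.1989·(0.156)^1·(0.237)^2 = 0.1989·0.156·0.056169 = 0.001743 M/s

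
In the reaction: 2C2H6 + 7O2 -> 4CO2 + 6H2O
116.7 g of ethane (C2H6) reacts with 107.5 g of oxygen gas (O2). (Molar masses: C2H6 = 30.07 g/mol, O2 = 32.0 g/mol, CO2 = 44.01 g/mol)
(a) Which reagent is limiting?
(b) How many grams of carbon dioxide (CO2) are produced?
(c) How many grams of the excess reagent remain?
(a) O2, (b) 84.48 g, (c) 87.84 g

Moles of C2H6 = 116.7 g ÷ 30.07 g/mol = 3.88094 mol
Moles of O2 = 107.5 g ÷ 32.0 g/mol = 3.35938 mol
Moles ÷ coefficient: C2H6: 3.88094/2 = 1.94, O2: 3.35938/7 = 0.4799
(a) O2 has the smaller value, so O2 is the limiting reagent.
(b) Moles of CO2 = 3.35938 mol O2 × (4/7) = 1.91964 mol; mass = 1.91964 mol × 44.01 g/mol = 84.48 g
(c) C2H6 consumed = 3.35938 × (2/7) = 0.959821 mol; remaining = 3.88094 − 0.959821 = 2.92112 mol; mass = 2.92112 mol × 30.07 g/mol = 87.84 g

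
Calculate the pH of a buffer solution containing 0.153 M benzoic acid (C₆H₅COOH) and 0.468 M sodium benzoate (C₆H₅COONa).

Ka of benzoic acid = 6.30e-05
pH = 4.69

pKa = -log(6.30e-05) = 4.20. pH = pKa + log([A⁻]/[HA]) = 4.20 + log(0.468/0.153)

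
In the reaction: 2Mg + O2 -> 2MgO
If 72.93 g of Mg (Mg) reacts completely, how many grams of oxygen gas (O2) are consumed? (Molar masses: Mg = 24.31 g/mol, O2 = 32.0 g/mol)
Moles of Mg = 72.93 g ÷ 24.31 g/mol = 3 mol
Mole ratio: 1 mol O2 / 2 mol Mg
Moles of O2 = 3 × (1/2) = 1.5 mol
Mass of O2 = 1.5 mol × 32.0 g/mol = 48 g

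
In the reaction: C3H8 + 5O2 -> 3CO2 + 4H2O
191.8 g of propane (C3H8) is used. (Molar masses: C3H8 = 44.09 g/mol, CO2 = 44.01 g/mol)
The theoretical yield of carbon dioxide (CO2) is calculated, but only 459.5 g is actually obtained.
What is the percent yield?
Moles of C3H8 = 191.8 g ÷ 44.09 g/mol = 4.35019 mol
Mole ratio: 3 mol CO2 / 1 mol C3H8
Moles of CO2 = 4.35019 × (3/1) = 13.0506 mol
Theoretical yield = 13.0506 mol × 44.01 g/mol = 574.36 g
Actual yield = 459.5 g
Percent yield = (459.5 / 574.36) × 100% = 80.0%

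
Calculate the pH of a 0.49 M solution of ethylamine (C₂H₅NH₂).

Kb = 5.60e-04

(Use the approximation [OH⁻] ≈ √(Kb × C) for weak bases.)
pH = 12.22

[OH⁻] = √(Kb × C) = √(5.60e-04 × 0.49) = 1.6565e-02. pOH = 1.78, pH = 14 - pOH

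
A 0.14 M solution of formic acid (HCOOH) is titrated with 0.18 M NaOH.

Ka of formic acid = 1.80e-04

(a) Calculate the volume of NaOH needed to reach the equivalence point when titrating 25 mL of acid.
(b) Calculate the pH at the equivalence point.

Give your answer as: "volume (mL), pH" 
V = 19.4 mL, pH = 8.32

(a) At equivalence: moles acid = moles base.
moles acid = 0.14 × 0.025 = 0.0035 mol; V_NaOH = 0.0035/0.18 = 0.01944 L = 19.4 mL.
(b) At equivalence, all acid → conjugate base A⁻ at [A⁻] = 0.0035/0.04444 = 0.07875 M.
Kb = Kw/Ka = 1.0e-14/1.80e-04 = 5.556e-11; [OH⁻] = √(Kb·[A⁻]) = 2.092e-06; pOH = 5.68; pH = 14 − pOH = 8.32.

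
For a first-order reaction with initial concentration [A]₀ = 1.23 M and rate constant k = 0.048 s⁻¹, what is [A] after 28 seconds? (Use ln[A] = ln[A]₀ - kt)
0.3208 M

ln[A] = ln[A]₀ - k·t = ln(1.23) - (0.048)·(28) = 0.2070 - 1.3440 = -1.1370
[A] = e^(-1.1370) = 0.3208 M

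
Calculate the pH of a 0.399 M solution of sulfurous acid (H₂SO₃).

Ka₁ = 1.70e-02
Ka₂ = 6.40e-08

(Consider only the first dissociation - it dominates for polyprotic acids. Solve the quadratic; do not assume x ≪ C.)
pH = 1.13

x² + Ka₁·x − Ka₁·C = 0 with Ka₁ = 1.70e-02, C = 0.399.
x = (−Ka₁ + √(Ka₁² + 4·Ka₁·C))/2 = 7.4296e-02 M, so pH = 1.13.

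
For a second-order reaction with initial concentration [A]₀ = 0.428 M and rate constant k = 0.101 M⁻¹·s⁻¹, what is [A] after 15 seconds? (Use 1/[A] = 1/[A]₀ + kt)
0.2596 M

1/[A] = 1/[A]₀ + k·t = 1/0.428 + (0.101)·(15) = 2.3364 + 1.5150 = 3.8514
[A] = 1/3.8514 = 0.2596 M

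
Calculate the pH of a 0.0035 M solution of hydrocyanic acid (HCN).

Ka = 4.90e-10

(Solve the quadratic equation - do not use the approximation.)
pH = 5.88

x² + Ka×x - Ka×C = 0. Using quadratic formula: [H⁺] = 1.3093e-06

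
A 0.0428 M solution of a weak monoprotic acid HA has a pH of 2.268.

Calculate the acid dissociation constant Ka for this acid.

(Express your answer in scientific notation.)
K_a = 7.78e-04

[H⁺] = 10^(−pH) = 10^(−2.268) = 5.395e-03 M. For HA ⇌ H⁺ + A⁻, Ka = x²/(C − x) = (5.395e-03)²/(0.0428 − 5.395e-03) = 7.78e-04.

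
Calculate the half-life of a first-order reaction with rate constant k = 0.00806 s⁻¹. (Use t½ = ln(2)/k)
86.00 s

t½ = ln(2)/k = 0.6931/0.00806 = 86.00 s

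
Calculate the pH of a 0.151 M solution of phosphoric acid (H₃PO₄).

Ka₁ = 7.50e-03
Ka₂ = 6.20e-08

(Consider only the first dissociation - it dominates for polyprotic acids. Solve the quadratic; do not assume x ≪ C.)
pH = 1.52

x² + Ka₁·x − Ka₁·C = 0 with Ka₁ = 7.50e-03, C = 0.151.
x = (−Ka₁ + √(Ka₁² + 4·Ka₁·C))/2 = 3.0111e-02 M, so pH = 1.52.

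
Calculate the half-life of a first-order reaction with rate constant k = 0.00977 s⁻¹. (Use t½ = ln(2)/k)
70.95 s

t½ = ln(2)/k = 0.6931/0.00977 = 70.95 s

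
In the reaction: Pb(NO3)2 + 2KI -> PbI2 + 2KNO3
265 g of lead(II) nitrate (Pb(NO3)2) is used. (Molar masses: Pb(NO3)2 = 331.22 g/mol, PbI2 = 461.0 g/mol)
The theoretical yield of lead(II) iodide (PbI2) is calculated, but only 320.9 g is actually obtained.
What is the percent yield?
Moles of Pb(NO3)2 = 265 g ÷ 331.22 g/mol = 0.800072 mol
Mole ratio: 1 mol PbI2 / 1 mol Pb(NO3)2
Moles of PbI2 = 0.800072 × (1/1) = 0.800072 mol
Theoretical yield = 0.800072 mol × 461.0 g/mol = 368.83 g
Actual yield = 320.9 g
Percent yield = (320.9 / 368.83) × 100% = 87.0%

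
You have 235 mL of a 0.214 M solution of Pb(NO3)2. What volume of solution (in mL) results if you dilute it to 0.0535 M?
Using M₁V₁ = M₂V₂:
0.214 × 235 = 0.0535 × V₂
V₂ = (0.214 × 235) / 0.0535 = 940 mL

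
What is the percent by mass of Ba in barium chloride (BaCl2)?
Mass of Ba in formula = 137.33 × 1 = 137.33 g/mol
Molar mass = 208.23 g/mol
% Ba = (137.33/208.23) × 100% = 65.95%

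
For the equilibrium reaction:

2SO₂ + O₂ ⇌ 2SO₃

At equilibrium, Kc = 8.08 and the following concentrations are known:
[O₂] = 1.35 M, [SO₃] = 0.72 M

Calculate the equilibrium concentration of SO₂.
[SO₂] = 0.2180 M

Kc = ([SO₃]^2) / ([SO₂]^2 × [O₂]) = 8.08
[SO₂]^2 = (product terms)/(Kc · other reactant terms) = 0.5184 / (8.08 · 1.35) = 0.047525
[SO₂] = (0.047525)^(1/2) = 0.2180 M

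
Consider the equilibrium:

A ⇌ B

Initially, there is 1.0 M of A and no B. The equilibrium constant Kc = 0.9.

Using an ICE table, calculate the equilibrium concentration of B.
[B] = 0.474 M

ICE: [A] = 1.0 − x, [B] = x.
Kc = x/(1.0 − x) = 0.9 ⇒ x = 0.9·1.0/(1 + 0.9) = 0.9/1.9 = 0.4737.
[B] = x = 0.474 M.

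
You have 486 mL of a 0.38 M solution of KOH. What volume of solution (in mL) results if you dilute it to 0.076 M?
Using M₁V₁ = M₂V₂:
0.38 × 486 = 0.076 × V₂
V₂ = (0.38 × 486) / 0.076 = 2430 mL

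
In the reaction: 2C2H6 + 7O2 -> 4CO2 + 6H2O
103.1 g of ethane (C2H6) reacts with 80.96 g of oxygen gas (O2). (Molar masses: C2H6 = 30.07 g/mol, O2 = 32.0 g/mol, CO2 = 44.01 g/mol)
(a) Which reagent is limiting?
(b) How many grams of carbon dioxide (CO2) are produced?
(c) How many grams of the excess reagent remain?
(a) O2, (b) 63.63 g, (c) 81.36 g

Moles of C2H6 = 103.1 g ÷ 30.07 g/mol = 3.42867 mol
Moles of O2 = 80.96 g ÷ 32.0 g/mol = 2.53 mol
Moles ÷ coefficient: C2H6: 3.42867/2 = 1.714, O2: 2.53/7 = 0.3614
(a) O2 has the smaller value, so O2 is the limiting reagent.
(b) Moles of CO2 = 2.53 mol O2 × (4/7) = 1.44571 mol; mass = 1.44571 mol × 44.01 g/mol = 63.63 g
(c) C2H6 consumed = 2.53 × (2/7) = 0.722857 mol; remaining = 3.42867 − 0.722857 = 2.70581 mol; mass = 2.70581 mol × 30.07 g/mol = 81.36 g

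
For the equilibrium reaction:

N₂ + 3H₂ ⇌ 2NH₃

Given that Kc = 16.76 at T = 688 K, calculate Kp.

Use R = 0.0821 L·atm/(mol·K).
K_p = 0.0053

Δn = (moles gaseous products) − (moles gaseous reactants) = -2
T = 688 K; RT = 0.0821 × 688 = 56.4848
Kp = Kc·(RT)^Δn = 16.76 × (56.4848)^-2 = 16.76 × 0.000313427 = 0.0053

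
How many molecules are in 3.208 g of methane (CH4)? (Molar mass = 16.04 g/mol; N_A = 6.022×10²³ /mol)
Moles = 3.208 g ÷ 16.04 g/mol = 0.2 mol
Molecules = 0.2 mol × 6.022×10²³ /mol = 1.204e+23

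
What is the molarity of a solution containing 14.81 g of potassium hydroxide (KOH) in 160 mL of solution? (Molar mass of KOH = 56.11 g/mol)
Moles of KOH = 14.81 g ÷ 56.11 g/mol = 0.263946 mol
Volume = 160 mL = 0.16 L
Molarity = 0.263946 mol ÷ 0.16 L = 1.65 M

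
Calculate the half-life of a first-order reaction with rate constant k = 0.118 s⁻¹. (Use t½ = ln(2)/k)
5.87 s

t½ = ln(2)/k = 0.6931/0.118 = 5.87 s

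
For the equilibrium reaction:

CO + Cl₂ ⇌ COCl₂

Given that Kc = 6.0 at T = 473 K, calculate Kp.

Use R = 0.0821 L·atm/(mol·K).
K_p = 0.1545

Δn = (moles gaseous products) − (moles gaseous reactants) = -1
T = 473 K; RT = 0.0821 × 473 = 38.8333
Kp = Kc·(RT)^Δn = 6.0 × (38.8333)^-1 = 6.0 × 0.0257511 = 0.1545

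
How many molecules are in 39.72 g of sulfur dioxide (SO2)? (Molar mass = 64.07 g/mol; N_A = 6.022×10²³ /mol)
Moles = 39.72 g ÷ 64.07 g/mol = 0.619947 mol
Molecules = 0.619947 mol × 6.022×10²³ /mol = 3.733e+23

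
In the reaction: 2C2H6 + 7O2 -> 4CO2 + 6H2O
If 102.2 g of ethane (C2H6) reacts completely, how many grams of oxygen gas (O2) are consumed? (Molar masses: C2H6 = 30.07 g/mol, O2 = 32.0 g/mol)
Moles of C2H6 = 102.2 g ÷ 30.07 g/mol = 3.39874 mol
Mole ratio: 7 mol O2 / 2 mol C2H6
Moles of O2 = 3.39874 × (7/2) = 11.8956 mol
Mass of O2 = 11.8956 mol × 32.0 g/mol = 380.7 g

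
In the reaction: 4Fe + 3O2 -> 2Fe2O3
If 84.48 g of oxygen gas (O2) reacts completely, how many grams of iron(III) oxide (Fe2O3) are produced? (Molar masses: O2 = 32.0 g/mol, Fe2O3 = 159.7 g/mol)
Moles of O2 = 84.48 g ÷ 32.0 g/mol = 2.64 mol
Mole ratio: 2 mol Fe2O3 / 3 mol O2
Moles of Fe2O3 = 2.64 × (2/3) = 1.76 mol
Mass of Fe2O3 = 1.76 mol × 159.7 g/mol = 281.1 g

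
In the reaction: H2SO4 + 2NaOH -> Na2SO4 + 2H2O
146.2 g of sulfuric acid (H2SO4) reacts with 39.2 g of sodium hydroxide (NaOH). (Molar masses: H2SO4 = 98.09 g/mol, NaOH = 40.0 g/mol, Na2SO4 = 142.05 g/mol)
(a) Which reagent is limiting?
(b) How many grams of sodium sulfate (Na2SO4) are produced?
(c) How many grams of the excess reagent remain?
(a) NaOH, (b) 69.6 g, (c) 98.14 g

Moles of H2SO4 = 146.2 g ÷ 98.09 g/mol = 1.49047 mol
Moles of NaOH = 39.2 g ÷ 40.0 g/mol = 0.98 mol
Moles ÷ coefficient: H2SO4: 1.49047/1 = 1.49, NaOH: 0.98/2 = 0.49
(a) NaOH has the smaller value, so NaOH is the limiting reagent.
(b) Moles of Na2SO4 = 0.98 mol NaOH × (1/2) = 0.49 mol; mass = 0.49 mol × 142.05 g/mol = 69.6 g
(c) H2SO4 consumed = 0.98 × (1/2) = 0.49 mol; remaining = 1.49047 − 0.49 = 1.00047 mol; mass = 1.00047 mol × 98.09 g/mol = 98.14 g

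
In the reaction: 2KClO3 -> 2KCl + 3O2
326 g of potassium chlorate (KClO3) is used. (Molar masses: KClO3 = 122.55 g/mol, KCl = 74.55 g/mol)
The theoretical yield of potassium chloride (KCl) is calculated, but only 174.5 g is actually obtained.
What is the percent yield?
Moles of KClO3 = 326 g ÷ 122.55 g/mol = 2.66014 mol
Mole ratio: 2 mol KCl / 2 mol KClO3
Moles of KCl = 2.66014 × (2/2) = 2.66014 mol
Theoretical yield = 2.66014 mol × 74.55 g/mol = 198.31 g
Actual yield = 174.5 g
Percent yield = (174.5 / 198.31) × 100% = 88.0%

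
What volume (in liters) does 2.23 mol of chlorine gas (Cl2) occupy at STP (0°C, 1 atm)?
At STP, 1 mol of gas occupies 22.4 L
Volume = 2.23 mol × 22.4 L/mol = 49.95 L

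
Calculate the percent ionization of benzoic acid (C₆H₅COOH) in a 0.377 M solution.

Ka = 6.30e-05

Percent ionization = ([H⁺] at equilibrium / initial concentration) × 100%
Percent ionization = 1.28%

Let x = [H⁺]. Ka = x²/(C - x) ⇒ x² + (6.30e-05)x - (6.30e-05)(0.377) = 0. x = 4.8421e-03. Percent = (4.8421e-03/0.377) × 100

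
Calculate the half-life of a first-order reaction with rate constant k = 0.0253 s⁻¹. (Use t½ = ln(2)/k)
27.40 s

t½ = ln(2)/k = 0.6931/0.0253 = 27.40 s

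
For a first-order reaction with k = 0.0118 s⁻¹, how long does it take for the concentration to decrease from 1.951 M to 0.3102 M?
155.84 s

From ln[A] = ln[A]₀ - k·t: t = ln([A]₀/[A])/k = ln(1.951/0.3102)/0.0118 = ln(6.2895)/0.0118 = 1.8389/0.0118 = 155.84 s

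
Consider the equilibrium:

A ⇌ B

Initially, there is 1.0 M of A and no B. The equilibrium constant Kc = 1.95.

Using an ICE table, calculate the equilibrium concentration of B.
[B] = 0.661 M

ICE: [A] = 1.0 − x, [B] = x.
Kc = x/(1.0 − x) = 1.95 ⇒ x = 1.95·1.0/(1 + 1.95) = 1.95/2.95 = 0.661.
[B] = x = 0.661 M.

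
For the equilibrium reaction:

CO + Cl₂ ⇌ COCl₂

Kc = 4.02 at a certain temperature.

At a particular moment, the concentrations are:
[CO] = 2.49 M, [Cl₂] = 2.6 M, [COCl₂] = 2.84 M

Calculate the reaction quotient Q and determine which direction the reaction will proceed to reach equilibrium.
Q = 0.439, Q < K, reaction proceeds forward (toward products)

Q = ([COCl₂]) / ([CO] × [Cl₂])
  = ((2.84)) / ((2.49)·(2.6)) = 2.84/6.474 = 0.4387
Since Q = 0.4387 < Kc = 4.02, the reaction proceeds forward (toward products) to reach equilibrium.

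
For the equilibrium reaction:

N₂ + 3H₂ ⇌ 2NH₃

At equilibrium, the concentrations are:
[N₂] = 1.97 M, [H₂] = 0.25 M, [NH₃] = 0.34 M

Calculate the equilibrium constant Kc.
K_c = 3.7555

Kc = ([NH₃]^2) / ([N₂] × [H₂]^3)
   = ((0.34)^2) / ((1.97)·(0.25)^3)
   = 0.1156 / 0.030781 = 3.7555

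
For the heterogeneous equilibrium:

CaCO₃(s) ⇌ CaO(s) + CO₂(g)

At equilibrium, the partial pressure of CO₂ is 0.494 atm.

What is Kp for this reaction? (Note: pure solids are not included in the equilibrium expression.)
K_p = 0.494

Solids (CaCO₃, CaO) have activity 1 and are excluded.
Kp = P(CO₂) = 0.494.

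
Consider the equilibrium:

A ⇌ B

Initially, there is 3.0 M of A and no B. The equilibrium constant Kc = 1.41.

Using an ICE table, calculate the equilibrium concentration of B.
[B] = 1.755 M

ICE: [A] = 3.0 − x, [B] = x.
Kc = x/(3.0 − x) = 1.41 ⇒ x = 1.41·3.0/(1 + 1.41) = 4.23/2.41 = 1.755.
[B] = x = 1.755 M.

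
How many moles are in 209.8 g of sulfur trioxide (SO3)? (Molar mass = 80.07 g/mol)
Moles = 209.8 g ÷ 80.07 g/mol = 2.62 mol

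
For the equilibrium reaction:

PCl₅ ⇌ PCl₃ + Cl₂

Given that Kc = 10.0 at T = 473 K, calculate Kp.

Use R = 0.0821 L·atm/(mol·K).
K_p = 388.3330

Δn = (moles gaseous products) − (moles gaseous reactants) = 1
T = 473 K; RT = 0.0821 × 473 = 38.8333
Kp = Kc·(RT)^Δn = 10.0 × (38.8333)^1 = 10.0 × 38.8333 = 388.3330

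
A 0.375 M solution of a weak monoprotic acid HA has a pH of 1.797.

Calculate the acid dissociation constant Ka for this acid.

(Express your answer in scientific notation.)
K_a = 7.09e-04

[H⁺] = 10^(−pH) = 10^(−1.797) = 1.596e-02 M. For HA ⇌ H⁺ + A⁻, Ka = x²/(C − x) = (1.596e-02)²/(0.375 − 1.596e-02) = 7.09e-04.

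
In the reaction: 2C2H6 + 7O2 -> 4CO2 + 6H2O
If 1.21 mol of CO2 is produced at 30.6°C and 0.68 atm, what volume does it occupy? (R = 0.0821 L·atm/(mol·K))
T = 30.6°C + 273.15 = 303.75 K
V = nRT/P = (1.21 × 0.0821 × 303.75) / 0.68
V = 44.37 L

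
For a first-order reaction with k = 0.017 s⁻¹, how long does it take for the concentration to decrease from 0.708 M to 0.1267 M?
101.21 s

From ln[A] = ln[A]₀ - k·t: t = ln([A]₀/[A])/k = ln(0.708/0.1267)/0.017 = ln(5.5880)/0.017 = 1.7206/0.017 = 101.21 s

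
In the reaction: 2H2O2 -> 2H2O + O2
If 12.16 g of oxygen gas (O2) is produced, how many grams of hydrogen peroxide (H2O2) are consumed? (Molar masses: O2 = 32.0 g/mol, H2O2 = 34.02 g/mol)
Moles of O2 = 12.16 g ÷ 32.0 g/mol = 0.38 mol
Mole ratio: 2 mol H2O2 / 1 mol O2
Moles of H2O2 = 0.38 × (2/1) = 0.76 mol
Mass of H2O2 = 0.76 mol × 34.02 g/mol = 25.86 g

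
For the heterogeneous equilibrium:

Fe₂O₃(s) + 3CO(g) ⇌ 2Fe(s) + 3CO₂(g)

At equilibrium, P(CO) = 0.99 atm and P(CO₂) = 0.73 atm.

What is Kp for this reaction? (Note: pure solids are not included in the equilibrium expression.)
K_p = 0.401

Solids (Fe₂O₃, Fe) are excluded.
Kp = P(CO₂)³/P(CO)³ = (0.73)³/(0.99)³ = 0.389/0.9703 = 0.401.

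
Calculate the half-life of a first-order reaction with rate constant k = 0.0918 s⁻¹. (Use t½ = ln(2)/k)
7.55 s

t½ = ln(2)/k = 0.6931/0.0918 = 7.55 s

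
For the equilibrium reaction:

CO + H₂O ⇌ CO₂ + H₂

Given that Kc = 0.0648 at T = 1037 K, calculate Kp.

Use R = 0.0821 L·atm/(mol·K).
K_p = 0.0648

Δn = (moles gaseous products) − (moles gaseous reactants) = 0
T = 1037 K; RT = 0.0821 × 1037 = 85.1377
Kp = Kc·(RT)^Δn = 0.0648 × (85.1377)^0 = 0.0648 × 1 = 0.0648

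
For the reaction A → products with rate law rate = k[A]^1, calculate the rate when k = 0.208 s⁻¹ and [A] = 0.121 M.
0.02517 M/s

rate = k·[A]^1 = 0.208·(0.121)^1 = 0.208·0.121 = 0.02517 M/s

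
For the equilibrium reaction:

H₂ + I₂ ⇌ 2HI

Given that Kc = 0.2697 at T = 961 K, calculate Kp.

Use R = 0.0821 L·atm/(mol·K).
K_p = 0.2697

Δn = (moles gaseous products) − (moles gaseous reactants) = 0
T = 961 K; RT = 0.0821 × 961 = 78.8981
Kp = Kc·(RT)^Δn = 0.2697 × (78.8981)^0 = 0.2697 × 1 = 0.2697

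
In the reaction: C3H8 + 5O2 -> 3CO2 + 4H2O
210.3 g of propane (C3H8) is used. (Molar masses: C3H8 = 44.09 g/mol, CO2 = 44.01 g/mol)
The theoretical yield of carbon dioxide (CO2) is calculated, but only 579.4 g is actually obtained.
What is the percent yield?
Moles of C3H8 = 210.3 g ÷ 44.09 g/mol = 4.76979 mol
Mole ratio: 3 mol CO2 / 1 mol C3H8
Moles of CO2 = 4.76979 × (3/1) = 14.3094 mol
Theoretical yield = 14.3094 mol × 44.01 g/mol = 629.76 g
Actual yield = 579.4 g
Percent yield = (579.4 / 629.76) × 100% = 92.0%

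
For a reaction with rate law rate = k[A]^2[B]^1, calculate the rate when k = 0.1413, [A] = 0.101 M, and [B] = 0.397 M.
0.0005722 M/s

rate = k·[A]^2·[B]^1 = 0.1413·(0.101)^2·(0.397)^1 = 0.1413·0.010201·0.397 = 0.0005722 M/s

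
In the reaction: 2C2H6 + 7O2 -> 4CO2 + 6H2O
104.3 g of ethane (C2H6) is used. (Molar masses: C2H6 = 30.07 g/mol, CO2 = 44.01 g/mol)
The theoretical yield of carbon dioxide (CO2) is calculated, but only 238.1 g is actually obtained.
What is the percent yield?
Moles of C2H6 = 104.3 g ÷ 30.07 g/mol = 3.46857 mol
Mole ratio: 4 mol CO2 / 2 mol C2H6
Moles of CO2 = 3.46857 × (4/2) = 6.93715 mol
Theoretical yield = 6.93715 mol × 44.01 g/mol = 305.3 g
Actual yield = 238.1 g
Percent yield = (238.1 / 305.3) × 100% = 78.0%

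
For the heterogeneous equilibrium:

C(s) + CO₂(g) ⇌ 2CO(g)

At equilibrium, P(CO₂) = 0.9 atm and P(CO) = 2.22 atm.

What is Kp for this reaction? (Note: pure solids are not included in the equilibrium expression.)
K_p = 5.476

Solid C is excluded.
Kp = P(CO)²/P(CO₂) = (2.22)²/0.9 = 4.928/0.9 = 5.476.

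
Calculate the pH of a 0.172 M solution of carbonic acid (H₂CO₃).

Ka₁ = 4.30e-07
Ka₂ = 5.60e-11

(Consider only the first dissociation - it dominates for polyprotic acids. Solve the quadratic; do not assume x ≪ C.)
pH = 3.57

x² + Ka₁·x − Ka₁·C = 0 with Ka₁ = 4.30e-07, C = 0.172.
x = (−Ka₁ + √(Ka₁² + 4·Ka₁·C))/2 = 2.7174e-04 M, so pH = 3.57.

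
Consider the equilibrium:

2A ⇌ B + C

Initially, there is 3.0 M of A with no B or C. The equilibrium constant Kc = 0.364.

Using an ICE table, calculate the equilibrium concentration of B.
[B] = 0.820 M

ICE: [A] = 3.0 − 2x, [B] = [C] = x.
Kc = x²/(3.0 − 2x)² = 0.364 ⇒ √Kc = x/(3.0 − 2x).
x = √0.364·3.0/(1 + 2√0.364) = 0.60332·3.0/2.2066 = 0.82024.
[B] = x = 0.820 M.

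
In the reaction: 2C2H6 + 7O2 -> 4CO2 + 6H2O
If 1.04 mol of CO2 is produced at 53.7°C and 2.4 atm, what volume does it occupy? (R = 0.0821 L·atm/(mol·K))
T = 53.7°C + 273.15 = 326.85 K
V = nRT/P = (1.04 × 0.0821 × 326.85) / 2.4
V = 11.63 L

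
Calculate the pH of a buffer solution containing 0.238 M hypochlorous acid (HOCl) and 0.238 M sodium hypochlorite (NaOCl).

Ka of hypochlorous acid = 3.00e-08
pH = 7.52

pKa = -log(3.00e-08) = 7.52. pH = pKa + log([A⁻]/[HA]) = 7.52 + log(0.238/0.238)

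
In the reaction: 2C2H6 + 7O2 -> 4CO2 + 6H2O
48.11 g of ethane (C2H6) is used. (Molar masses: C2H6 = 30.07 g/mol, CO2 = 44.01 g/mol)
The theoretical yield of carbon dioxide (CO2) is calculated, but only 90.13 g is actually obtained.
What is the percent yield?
Moles of C2H6 = 48.11 g ÷ 30.07 g/mol = 1.59993 mol
Mole ratio: 4 mol CO2 / 2 mol C2H6
Moles of CO2 = 1.59993 × (4/2) = 3.19987 mol
Theoretical yield = 3.19987 mol × 44.01 g/mol = 140.83 g
Actual yield = 90.13 g
Percent yield = (90.13 / 140.83) × 100% = 64.0%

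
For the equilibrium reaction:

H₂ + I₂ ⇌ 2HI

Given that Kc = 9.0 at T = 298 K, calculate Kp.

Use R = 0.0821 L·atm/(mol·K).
K_p = 9.0000

Δn = (moles gaseous products) − (moles gaseous reactants) = 0
T = 298 K; RT = 0.0821 × 298 = 24.4658
Kp = Kc·(RT)^Δn = 9.0 × (24.4658)^0 = 9.0 × 1 = 9.0000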